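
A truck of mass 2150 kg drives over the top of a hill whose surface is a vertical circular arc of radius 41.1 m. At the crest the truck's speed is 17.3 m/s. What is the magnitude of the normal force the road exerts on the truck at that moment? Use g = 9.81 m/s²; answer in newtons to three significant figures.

5440 N

At the crest the centripetal acceleration points downward (toward the centre of the arc), so mg − N = mv²/r.
N = m(g − v²/r) = 2150 × (9.81 − (17.3)²/41.1) = 2150 × (9.81 − 7.282) = 2150 × 2.528 = 5435 N.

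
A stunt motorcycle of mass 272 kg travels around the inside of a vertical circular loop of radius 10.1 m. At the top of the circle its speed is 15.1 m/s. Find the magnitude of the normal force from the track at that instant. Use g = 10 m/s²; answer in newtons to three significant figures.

At the top, both N and the weight mg point inward (toward the centre), so N + mg = mv²/r.
N = m(v²/r − g) = 272 × ((15.1)²/10.1 − 10.0) = 272 × (22.58 − 10.0) = 272 × 12.58 = 3420 N.

3420 N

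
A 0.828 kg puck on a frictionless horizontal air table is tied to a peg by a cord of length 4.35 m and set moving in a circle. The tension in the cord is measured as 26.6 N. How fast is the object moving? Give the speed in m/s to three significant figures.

T = m v²/r ⇒ v = √(T r / m) = √(26.6 × 4.35 / 0.828) = √139.7 = 11.82 m/s.

11.8 m/s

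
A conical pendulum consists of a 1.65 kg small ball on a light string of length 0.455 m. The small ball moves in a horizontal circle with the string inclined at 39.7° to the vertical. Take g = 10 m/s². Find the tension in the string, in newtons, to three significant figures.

21.4 N

Vertically the bob has no acceleration, so T cosθ = mg.
T = mg/cosθ = 1.65 × 10.0 / cos 39.7° = 16.50/0.7694 = 21.45 N.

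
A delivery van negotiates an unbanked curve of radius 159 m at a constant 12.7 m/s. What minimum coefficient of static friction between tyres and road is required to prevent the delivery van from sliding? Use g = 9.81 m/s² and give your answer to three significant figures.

Friction provides the centripetal force: μ_s m g = m v²/r, so μ_s = v²/(g r) = (12.70)²/(9.81 × 159) = 161.3/1560 = 0.1034.

0.103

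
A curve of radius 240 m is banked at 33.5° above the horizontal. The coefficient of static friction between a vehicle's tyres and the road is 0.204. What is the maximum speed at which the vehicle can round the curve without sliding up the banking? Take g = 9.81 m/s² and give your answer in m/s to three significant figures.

48.5 m/s

At the maximum speed, friction acts down the slope at its limiting value f = μN. Radially (horizontal, toward centre): N sinθ + μN cosθ = mv²/r. Vertically: N cosθ − μN sinθ = mg.
Dividing: v² = r g (sinθ + μcosθ)/(cosθ − μsinθ).
sinθ + μcosθ = 0.5519 + 0.204×0.8339 = 0.7220; cosθ − μsinθ = 0.8339 − 0.204×0.5519 = 0.7213.
v² = 240 × 9.81 × 0.7220/0.7213 = 2357 m²/s², so v = 48.55 m/s.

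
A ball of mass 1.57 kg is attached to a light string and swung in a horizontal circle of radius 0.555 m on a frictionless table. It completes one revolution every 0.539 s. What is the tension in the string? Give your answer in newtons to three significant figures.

v = 2πr/T = 2π × 0.555/0.539 = 6.470 m/s.
The tension is the only horizontal force, so it supplies the full centripetal force: T = m v²/r = 1.57 × (6.470)²/0.555 = 1.57 × 41.86/0.555 = 118.4 N.

118 N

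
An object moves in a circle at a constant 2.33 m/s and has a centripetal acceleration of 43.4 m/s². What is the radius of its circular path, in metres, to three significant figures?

0.125 m

a_c = v²/r ⇒ r = v²/a_c = (2.33)²/43.4 = 5.429/43.4 = 0.1251 m.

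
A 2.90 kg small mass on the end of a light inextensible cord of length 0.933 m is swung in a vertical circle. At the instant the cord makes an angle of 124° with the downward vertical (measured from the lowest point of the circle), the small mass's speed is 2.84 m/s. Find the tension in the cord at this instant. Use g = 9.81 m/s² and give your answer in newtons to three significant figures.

Take the radial direction toward the centre of the circle as positive. The component of the weight along the string toward the centre is −mg cos φ (φ measured from the bottom), so Newton's second law along the string gives T − mg cos φ = m v²/r.
cos 124° = -0.5592, so T = m(v²/r + g cos φ) = 2.90 × ((2.84)²/0.933 + 9.81 × -0.5592) = 2.90 × (8.645 + (-5.486)) = 2.90 × 3.159 = 9.161 N.

9.16 N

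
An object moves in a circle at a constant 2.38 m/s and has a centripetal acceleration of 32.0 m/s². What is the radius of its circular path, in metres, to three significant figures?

a_c = v²/r ⇒ r = v²/a_c = (2.38)²/32.0 = 5.664/32.0 = 0.1770 m.

0.177 m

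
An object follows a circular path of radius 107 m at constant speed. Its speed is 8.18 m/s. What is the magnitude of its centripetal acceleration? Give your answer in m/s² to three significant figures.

0.625 m/s²

a_c = v²/r = (8.180)²/107 = 66.91/107 = 0.6253 m/s².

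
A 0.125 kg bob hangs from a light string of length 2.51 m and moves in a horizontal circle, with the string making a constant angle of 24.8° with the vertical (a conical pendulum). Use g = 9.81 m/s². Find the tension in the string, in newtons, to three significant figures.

Vertically the bob has no acceleration, so T cosθ = mg.
T = mg/cosθ = 0.125 × 9.81 / cos 24.8° = 1.226/0.9078 = 1.351 N.

1.35 N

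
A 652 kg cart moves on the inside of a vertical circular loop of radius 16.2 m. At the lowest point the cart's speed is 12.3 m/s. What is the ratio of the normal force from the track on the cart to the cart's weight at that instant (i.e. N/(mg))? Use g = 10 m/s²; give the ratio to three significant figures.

1.93

At the bottom, N − mg = mv²/r, so N = m(v²/r + g) and N/(mg) = v²/(rg) + 1 = (12.3)²/(16.2 × 10.0) + 1 = 0.9339 + 1 = 1.934.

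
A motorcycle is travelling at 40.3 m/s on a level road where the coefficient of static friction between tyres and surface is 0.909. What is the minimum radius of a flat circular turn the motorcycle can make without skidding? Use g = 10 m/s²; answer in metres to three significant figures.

179 m

At the limit, μ_s m g = m v²/r, so r_min = v²/(μ_s g) = (40.3)²/(0.909 × 10.0) = 1624/9.090 = 178.7 m.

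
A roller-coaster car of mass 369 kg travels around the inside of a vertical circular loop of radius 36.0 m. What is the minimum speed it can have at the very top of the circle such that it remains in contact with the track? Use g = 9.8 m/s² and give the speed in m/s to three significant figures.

At the highest point the centre is directly below, so both the weight and N act inward: N + mg = mv²/r.
At minimum speed N → 0, so mg = mv_min²/r ⇒ v_min = √(g r) = √(9.8 × 36.0) = 18.78 m/s.

18.8 m/s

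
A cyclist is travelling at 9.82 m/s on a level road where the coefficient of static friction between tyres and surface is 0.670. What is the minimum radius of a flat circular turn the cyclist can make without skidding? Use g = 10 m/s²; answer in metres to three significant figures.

14.4 m

At the limit, μ_s m g = m v²/r, so r_min = v²/(μ_s g) = (9.82)²/(0.670 × 10.0) = 96.43/6.700 = 14.39 m.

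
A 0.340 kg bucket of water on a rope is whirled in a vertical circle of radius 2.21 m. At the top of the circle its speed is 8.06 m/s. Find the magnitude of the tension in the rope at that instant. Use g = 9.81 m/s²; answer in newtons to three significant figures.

6.66 N

At the top, both T and the weight mg point inward (toward the centre), so T + mg = mv²/r.
T = m(v²/r − g) = 0.340 × ((8.06)²/2.21 − 9.81) = 0.340 × (29.40 − 9.81) = 0.340 × 19.59 = 6.659 N.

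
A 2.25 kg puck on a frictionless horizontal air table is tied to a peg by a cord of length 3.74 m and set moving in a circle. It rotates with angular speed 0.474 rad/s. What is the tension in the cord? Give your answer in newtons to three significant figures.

1.89 N

v = ωr = 0.474 × 3.74 = 1.773 m/s.
The tension is the only horizontal force, so it supplies the full centripetal force: T = m v²/r = 2.25 × (1.773)²/3.74 = 2.25 × 3.143/3.74 = 1.891 N.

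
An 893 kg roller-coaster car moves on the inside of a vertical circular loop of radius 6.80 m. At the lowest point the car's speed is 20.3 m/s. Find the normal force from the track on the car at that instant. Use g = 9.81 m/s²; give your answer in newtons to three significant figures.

62900 N

At the lowest point, N points up (toward the centre) and the weight mg points down (away from the centre), so the net inward force is N − mg = mv²/r.
N = m(v²/r + g) = 893 × ((20.3)²/6.80 + 9.81) = 893 × (60.60 + 9.81) = 893 × 70.41 = 62880 N.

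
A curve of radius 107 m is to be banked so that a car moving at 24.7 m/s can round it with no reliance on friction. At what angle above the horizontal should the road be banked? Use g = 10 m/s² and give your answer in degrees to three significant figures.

29.7°

For a frictionless banked turn: horizontally N sinθ = mv²/r and vertically N cosθ = mg.
Dividing: tanθ = v²/(r g) = (24.7)²/(107 × 10.0) = 610.1/1070 = 0.5702.
θ = arctan(0.5702) = 29.69°.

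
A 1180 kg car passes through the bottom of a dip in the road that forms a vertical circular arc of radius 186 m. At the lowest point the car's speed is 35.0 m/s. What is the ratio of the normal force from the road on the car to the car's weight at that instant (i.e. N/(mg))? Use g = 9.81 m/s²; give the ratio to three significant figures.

At the bottom, N − mg = mv²/r, so N = m(v²/r + g) and N/(mg) = v²/(rg) + 1 = (35.0)²/(186 × 9.81) + 1 = 0.6714 + 1 = 1.671.

1.67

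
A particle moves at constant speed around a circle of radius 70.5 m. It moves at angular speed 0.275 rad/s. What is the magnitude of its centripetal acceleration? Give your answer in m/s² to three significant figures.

5.33 m/s²

v = ωr = 0.275 × 70.5 = 19.39 m/s.
a_c = v²/r = (19.39)²/70.5 = 375.9/70.5 = 5.332 m/s².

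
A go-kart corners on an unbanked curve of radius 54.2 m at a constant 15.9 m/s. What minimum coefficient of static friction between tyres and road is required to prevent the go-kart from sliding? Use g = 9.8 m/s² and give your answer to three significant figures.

Friction provides the centripetal force: μ_s m g = m v²/r, so μ_s = v²/(g r) = (15.90)²/(9.8 × 54.2) = 252.8/531.2 = 0.4760.

0.476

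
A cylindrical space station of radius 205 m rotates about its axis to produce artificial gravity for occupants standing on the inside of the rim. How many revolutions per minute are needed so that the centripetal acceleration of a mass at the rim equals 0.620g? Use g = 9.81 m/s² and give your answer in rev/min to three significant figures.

Require ω²r = 0.620g, so ω = √(0.620 × 9.81/205) = 0.1722 rad/s.
In rev/min: ω × 60/(2π) = 0.1722 × 60/(2π) = 1.645 rev/min.

1.64 rev/min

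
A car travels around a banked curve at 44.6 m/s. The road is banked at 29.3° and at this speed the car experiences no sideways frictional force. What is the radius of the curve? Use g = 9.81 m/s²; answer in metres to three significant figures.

Frictionless banking: tanθ = v²/(rg), so r = v²/(g tanθ).
r = (44.6)²/(9.81 × tan 29.3°) = 1989/(9.81 × 0.5612) = 1989/5.505 = 361.3 m.

361 m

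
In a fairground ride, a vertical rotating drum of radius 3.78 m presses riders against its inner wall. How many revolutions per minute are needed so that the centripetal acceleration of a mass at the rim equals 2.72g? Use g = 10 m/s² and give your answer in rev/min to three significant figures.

Require ω²r = 2.72g, so ω = √(2.72 × 10.0/3.78) = 2.682 rad/s.
In rev/min: ω × 60/(2π) = 2.682 × 60/(2π) = 25.62 rev/min.

25.6 rev/min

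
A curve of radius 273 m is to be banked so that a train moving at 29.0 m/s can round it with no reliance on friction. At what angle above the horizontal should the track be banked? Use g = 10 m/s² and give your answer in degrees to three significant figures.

With no friction, the horizontal component of the normal force provides the centripetal force: N sinθ = mv²/r, while N cosθ = mg vertically.
Dividing: tanθ = v²/(r g) = (29.0)²/(273 × 10.0) = 841.0/2730 = 0.3081.
θ = arctan(0.3081) = 17.12°.

17.1°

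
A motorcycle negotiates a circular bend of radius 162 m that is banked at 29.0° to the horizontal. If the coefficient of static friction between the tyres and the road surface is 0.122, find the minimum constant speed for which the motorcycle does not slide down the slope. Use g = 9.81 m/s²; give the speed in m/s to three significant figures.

At the minimum speed, friction acts up the slope at its limiting value f = μN. Radially (horizontal, toward centre): N sinθ − μN cosθ = mv²/r. Vertically: N cosθ + μN sinθ = mg.
Dividing: v² = r g (sinθ − μcosθ)/(cosθ + μsinθ).
sinθ − μcosθ = 0.4848 − 0.122×0.8746 = 0.3781; cosθ + μsinθ = 0.8746 + 0.122×0.4848 = 0.9338.
v² = 162 × 9.81 × 0.3781/0.9338 = 643.5 m²/s², so v = 25.37 m/s.

25.4 m/s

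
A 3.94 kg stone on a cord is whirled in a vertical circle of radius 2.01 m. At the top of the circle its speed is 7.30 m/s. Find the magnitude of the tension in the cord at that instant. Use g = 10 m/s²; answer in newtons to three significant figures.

65.1 N

At the top, both T and the weight mg point inward (toward the centre), so T + mg = mv²/r.
T = m(v²/r − g) = 3.94 × ((7.30)²/2.01 − 10.0) = 3.94 × (26.51 − 10.0) = 3.94 × 16.51 = 65.06 N.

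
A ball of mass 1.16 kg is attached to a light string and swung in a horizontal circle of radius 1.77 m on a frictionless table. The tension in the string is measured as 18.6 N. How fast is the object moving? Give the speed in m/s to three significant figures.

T = m v²/r ⇒ v = √(T r / m) = √(18.6 × 1.77 / 1.16) = √28.38 = 5.327 m/s.

5.33 m/s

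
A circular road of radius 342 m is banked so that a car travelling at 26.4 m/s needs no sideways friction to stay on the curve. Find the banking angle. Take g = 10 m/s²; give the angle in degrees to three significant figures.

For a frictionless banked turn: horizontally N sinθ = mv²/r and vertically N cosθ = mg.
Dividing: tanθ = v²/(r g) = (26.4)²/(342 × 10.0) = 697.0/3420 = 0.2038.
θ = arctan(0.2038) = 11.52°.

11.5°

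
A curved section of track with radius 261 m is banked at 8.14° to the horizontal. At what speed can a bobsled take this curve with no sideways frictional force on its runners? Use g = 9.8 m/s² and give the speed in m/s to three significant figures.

On a frictionless banked curve, N sinθ = mv²/r and N cosθ = mg, so tanθ = v²/(rg).
v = √(r g tanθ) = √(261 × 9.8 × tan 8.14°) = √(261 × 9.8 × 0.1430) = √365.9 = 19.13 m/s.

19.1 m/s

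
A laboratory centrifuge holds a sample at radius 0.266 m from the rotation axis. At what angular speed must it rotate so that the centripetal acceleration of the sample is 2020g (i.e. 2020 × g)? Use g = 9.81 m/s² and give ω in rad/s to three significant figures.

273 rad/s

Centripetal acceleration a_c = ω²r. Setting ω²r = 2020g:
ω = √(2020g / r) = √(2020 × 9.81 / 0.266) = √74500 = 272.9 rad/s.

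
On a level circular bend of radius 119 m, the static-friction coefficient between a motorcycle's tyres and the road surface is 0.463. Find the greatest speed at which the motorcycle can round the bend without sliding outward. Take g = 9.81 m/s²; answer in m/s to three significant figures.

Friction provides the centripetal force on a flat curve. At maximum speed it is at its limiting value: μ_s m g = m v²/r.
Mass cancels: v_max = √(μ_s g r) = √(0.463 × 9.81 × 119) = √540.5 = 23.25 m/s.

23.2 m/s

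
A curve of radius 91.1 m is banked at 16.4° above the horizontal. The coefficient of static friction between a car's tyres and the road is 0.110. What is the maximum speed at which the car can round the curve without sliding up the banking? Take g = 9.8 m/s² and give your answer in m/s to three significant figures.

At the maximum speed, friction acts down the slope at its limiting value f = μN. Radially (horizontal, toward centre): N sinθ + μN cosθ = mv²/r. Vertically: N cosθ − μN sinθ = mg.
Dividing: v² = r g (sinθ + μcosθ)/(cosθ − μsinθ).
sinθ + μcosθ = 0.2823 + 0.110×0.9593 = 0.3879; cosθ − μsinθ = 0.9593 − 0.110×0.2823 = 0.9283.
v² = 91.1 × 9.8 × 0.3879/0.9283 = 373.0 m²/s², so v = 19.31 m/s.

19.3 m/s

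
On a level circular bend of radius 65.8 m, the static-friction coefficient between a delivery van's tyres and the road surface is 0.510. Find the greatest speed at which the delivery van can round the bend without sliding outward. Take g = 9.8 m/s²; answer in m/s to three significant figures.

18.1 m/s

Friction provides the centripetal force on a flat curve. At maximum speed it is at its limiting value: μ_s m g = m v²/r.
Mass cancels: v_max = √(μ_s g r) = √(0.510 × 9.8 × 65.8) = √328.9 = 18.13 m/s.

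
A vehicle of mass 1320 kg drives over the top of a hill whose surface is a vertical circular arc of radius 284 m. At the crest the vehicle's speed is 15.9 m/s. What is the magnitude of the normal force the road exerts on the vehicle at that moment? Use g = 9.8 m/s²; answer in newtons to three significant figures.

At the crest the centripetal acceleration points downward (toward the centre of the arc), so mg − N = mv²/r.
N = m(g − v²/r) = 1320 × (9.8 − (15.9)²/284) = 1320 × (9.8 − 0.8902) = 1320 × 8.910 = 11760 N.

11800 N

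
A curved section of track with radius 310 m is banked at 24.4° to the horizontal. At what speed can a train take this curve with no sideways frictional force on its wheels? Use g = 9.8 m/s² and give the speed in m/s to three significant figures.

37.1 m/s

On a frictionless banked curve, N sinθ = mv²/r and N cosθ = mg, so tanθ = v²/(rg).
v = √(r g tanθ) = √(310 × 9.8 × tan 24.4°) = √(310 × 9.8 × 0.4536) = √1378 = 37.12 m/s.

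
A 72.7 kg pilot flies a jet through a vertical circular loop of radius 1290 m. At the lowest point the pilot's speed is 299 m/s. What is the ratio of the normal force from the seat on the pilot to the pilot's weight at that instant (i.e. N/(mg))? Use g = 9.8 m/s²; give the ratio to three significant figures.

At the bottom, N − mg = mv²/r, so N = m(v²/r + g) and N/(mg) = v²/(rg) + 1 = (299)²/(1290 × 9.8) + 1 = 7.072 + 1 = 8.072.

8.07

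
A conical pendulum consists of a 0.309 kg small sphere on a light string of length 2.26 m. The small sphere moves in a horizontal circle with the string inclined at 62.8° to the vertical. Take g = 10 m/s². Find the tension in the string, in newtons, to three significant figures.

Vertically the bob has no acceleration, so T cosθ = mg.
T = mg/cosθ = 0.309 × 10.0 / cos 62.8° = 3.090/0.4571 = 6.760 N.

6.76 N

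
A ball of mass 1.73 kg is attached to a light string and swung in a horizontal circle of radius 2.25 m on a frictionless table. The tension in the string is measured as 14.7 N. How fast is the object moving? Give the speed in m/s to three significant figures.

T = m v²/r ⇒ v = √(T r / m) = √(14.7 × 2.25 / 1.73) = √19.12 = 4.372 m/s.

4.37 m/s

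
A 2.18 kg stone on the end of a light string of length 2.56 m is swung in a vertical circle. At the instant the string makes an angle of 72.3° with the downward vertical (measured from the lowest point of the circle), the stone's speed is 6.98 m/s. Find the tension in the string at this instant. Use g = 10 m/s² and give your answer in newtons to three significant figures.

Take the radial direction toward the centre of the circle as positive. The component of the weight along the string toward the centre is −mg cos φ (φ measured from the bottom), so Newton's second law along the string gives T − mg cos φ = m v²/r.
cos 72.3° = 0.3040, so T = m(v²/r + g cos φ) = 2.18 × ((6.98)²/2.56 + 10.0 × 0.3040) = 2.18 × (19.03 + (3.040)) = 2.18 × 22.07 = 48.12 N.

48.1 N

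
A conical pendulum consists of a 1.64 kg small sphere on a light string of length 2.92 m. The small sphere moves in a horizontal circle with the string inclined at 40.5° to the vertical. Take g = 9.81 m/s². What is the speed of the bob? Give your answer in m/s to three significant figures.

The radius of the circle is r = L sinθ = 2.92 × sin 40.5° = 1.896 m.
Horizontally T sinθ = mv²/r and vertically T cosθ = mg, so tanθ = v²/(rg).
v = √(r g tanθ) = √(1.896 × 9.81 × 0.8541) = √15.89 = 3.986 m/s.

3.99 m/s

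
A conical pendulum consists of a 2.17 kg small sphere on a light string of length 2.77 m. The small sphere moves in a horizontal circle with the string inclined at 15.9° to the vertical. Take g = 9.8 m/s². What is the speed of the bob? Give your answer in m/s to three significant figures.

The radius of the circle is r = L sinθ = 2.77 × sin 15.9° = 0.7589 m.
Horizontally T sinθ = mv²/r and vertically T cosθ = mg, so tanθ = v²/(rg).
v = √(r g tanθ) = √(0.7589 × 9.8 × 0.2849) = √2.118 = 1.455 m/s.

1.46 m/s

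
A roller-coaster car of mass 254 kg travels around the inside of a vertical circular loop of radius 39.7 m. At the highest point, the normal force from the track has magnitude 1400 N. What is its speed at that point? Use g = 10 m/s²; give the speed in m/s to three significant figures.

At the top, N + mg = mv²/r, so v = √(r(N/m + g)) = √(39.7 × (1400/254 + 10.0)) = √(39.7 × 15.51) = √615.8 = 24.82 m/s.

24.8 m/s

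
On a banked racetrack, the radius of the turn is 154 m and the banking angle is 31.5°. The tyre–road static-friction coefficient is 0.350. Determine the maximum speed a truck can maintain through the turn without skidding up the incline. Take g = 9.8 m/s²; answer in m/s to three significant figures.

At the maximum speed, friction acts down the slope at its limiting value f = μN. Radially (horizontal, toward centre): N sinθ + μN cosθ = mv²/r. Vertically: N cosθ − μN sinθ = mg.
Dividing: v² = r g (sinθ + μcosθ)/(cosθ − μsinθ).
sinθ + μcosθ = 0.5225 + 0.350×0.8526 = 0.8209; cosθ − μsinθ = 0.8526 − 0.350×0.5225 = 0.6698.
v² = 154 × 9.8 × 0.8209/0.6698 = 1850 m²/s², so v = 43.01 m/s.

43.0 m/s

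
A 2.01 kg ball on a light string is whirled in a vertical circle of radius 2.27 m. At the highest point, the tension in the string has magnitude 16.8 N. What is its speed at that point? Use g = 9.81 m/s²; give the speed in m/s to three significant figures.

6.42 m/s

At the top, T + mg = mv²/r, so v = √(r(T/m + g)) = √(2.27 × (16.8/2.01 + 9.81)) = √(2.27 × 18.17) = √41.24 = 6.422 m/s.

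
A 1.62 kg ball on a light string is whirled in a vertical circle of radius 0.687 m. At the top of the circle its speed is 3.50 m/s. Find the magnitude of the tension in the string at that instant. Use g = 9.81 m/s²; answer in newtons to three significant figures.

13.0 N

At the top, both T and the weight mg point inward (toward the centre), so T + mg = mv²/r.
T = m(v²/r − g) = 1.62 × ((3.50)²/0.687 − 9.81) = 1.62 × (17.83 − 9.81) = 1.62 × 8.021 = 12.99 N.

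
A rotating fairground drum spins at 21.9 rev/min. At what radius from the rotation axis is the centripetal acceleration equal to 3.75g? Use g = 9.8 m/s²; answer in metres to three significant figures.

6.99 m

ω = 21.9 rev/min × 2π/60 = 2.293 rad/s.
a_c = ω²r = 3.75g ⇒ r = 3.75 × 9.8 / (2.293)² = 36.75/5.260 = 6.987 m.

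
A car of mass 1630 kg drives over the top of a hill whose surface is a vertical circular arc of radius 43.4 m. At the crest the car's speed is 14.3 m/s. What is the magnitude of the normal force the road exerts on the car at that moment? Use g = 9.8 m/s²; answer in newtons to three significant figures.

8290 N

At the crest the centripetal acceleration points downward (toward the centre of the arc), so mg − N = mv²/r.
N = m(g − v²/r) = 1630 × (9.8 − (14.3)²/43.4) = 1630 × (9.8 − 4.712) = 1630 × 5.088 = 8294 N.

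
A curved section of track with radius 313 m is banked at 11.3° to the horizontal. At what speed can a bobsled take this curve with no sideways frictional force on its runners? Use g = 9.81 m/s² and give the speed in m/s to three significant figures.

24.8 m/s

On a frictionless banked curve, N sinθ = mv²/r and N cosθ = mg, so tanθ = v²/(rg).
v = √(r g tanθ) = √(313 × 9.81 × tan 11.3°) = √(313 × 9.81 × 0.1998) = √613.6 = 24.77 m/s.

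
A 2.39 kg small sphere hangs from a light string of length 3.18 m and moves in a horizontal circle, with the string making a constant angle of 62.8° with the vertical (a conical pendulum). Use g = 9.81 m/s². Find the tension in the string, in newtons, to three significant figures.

Vertically the bob has no acceleration, so T cosθ = mg.
T = mg/cosθ = 2.39 × 9.81 / cos 62.8° = 23.45/0.4571 = 51.29 N.

51.3 N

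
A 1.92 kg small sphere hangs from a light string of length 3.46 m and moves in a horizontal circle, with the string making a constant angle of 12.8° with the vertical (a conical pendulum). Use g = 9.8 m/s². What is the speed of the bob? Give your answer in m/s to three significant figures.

1.31 m/s

The radius of the circle is r = L sinθ = 3.46 × sin 12.8° = 0.7666 m.
Horizontally T sinθ = mv²/r and vertically T cosθ = mg, so tanθ = v²/(rg).
v = √(r g tanθ) = √(0.7666 × 9.8 × 0.2272) = √1.707 = 1.306 m/s.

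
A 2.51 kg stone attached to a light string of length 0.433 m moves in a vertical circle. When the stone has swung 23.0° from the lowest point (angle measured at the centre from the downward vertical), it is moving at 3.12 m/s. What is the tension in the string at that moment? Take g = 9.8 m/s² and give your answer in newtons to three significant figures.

Take the radial direction toward the centre of the circle as positive. The component of the weight along the string toward the centre is −mg cos φ (φ measured from the bottom), so Newton's second law along the string gives T − mg cos φ = m v²/r.
cos 23.0° = 0.9205, so T = m(v²/r + g cos φ) = 2.51 × ((3.12)²/0.433 + 9.8 × 0.9205) = 2.51 × (22.48 + (9.021)) = 2.51 × 31.50 = 79.07 N.

79.1 N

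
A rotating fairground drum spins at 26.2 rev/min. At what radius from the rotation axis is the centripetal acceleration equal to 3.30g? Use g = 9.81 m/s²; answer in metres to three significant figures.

ω = 26.2 rev/min × 2π/60 = 2.744 rad/s.
a_c = ω²r = 3.30g ⇒ r = 3.30 × 9.81 / (2.744)² = 32.37/7.528 = 4.301 m.

4.30 m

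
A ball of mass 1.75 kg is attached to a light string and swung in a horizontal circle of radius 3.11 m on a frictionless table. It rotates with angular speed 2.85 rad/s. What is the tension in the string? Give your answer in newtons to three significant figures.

44.2 N

v = ωr = 2.85 × 3.11 = 8.864 m/s.
The tension is the only horizontal force, so it supplies the full centripetal force: T = m v²/r = 1.75 × (8.864)²/3.11 = 1.75 × 78.56/3.11 = 44.21 N.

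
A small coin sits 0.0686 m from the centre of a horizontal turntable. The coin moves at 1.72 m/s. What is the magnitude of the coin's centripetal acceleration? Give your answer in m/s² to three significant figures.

a_c = v²/r = (1.720)²/0.0686 = 2.958/0.0686 = 43.13 m/s².

43.1 m/s²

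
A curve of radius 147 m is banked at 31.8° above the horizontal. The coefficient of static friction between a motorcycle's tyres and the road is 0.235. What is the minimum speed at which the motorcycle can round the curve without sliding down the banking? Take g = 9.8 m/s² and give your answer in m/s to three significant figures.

At the minimum speed, friction acts up the slope at its limiting value f = μN. Radially (horizontal, toward centre): N sinθ − μN cosθ = mv²/r. Vertically: N cosθ + μN sinθ = mg.
Dividing: v² = r g (sinθ − μcosθ)/(cosθ + μsinθ).
sinθ − μcosθ = 0.5270 − 0.235×0.8499 = 0.3272; cosθ + μsinθ = 0.8499 + 0.235×0.5270 = 0.9737.
v² = 147 × 9.8 × 0.3272/0.9737 = 484.1 m²/s², so v = 22.00 m/s.

22.0 m/s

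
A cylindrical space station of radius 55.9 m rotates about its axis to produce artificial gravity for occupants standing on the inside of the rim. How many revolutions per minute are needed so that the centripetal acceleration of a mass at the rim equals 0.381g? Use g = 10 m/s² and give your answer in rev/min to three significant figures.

2.49 rev/min

Require ω²r = 0.381g, so ω = √(0.381 × 10.0/55.9) = 0.2611 rad/s.
In rev/min: ω × 60/(2π) = 0.2611 × 60/(2π) = 2.493 rev/min.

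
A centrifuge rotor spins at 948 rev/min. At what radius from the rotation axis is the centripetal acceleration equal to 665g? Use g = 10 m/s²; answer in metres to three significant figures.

ω = 948 rev/min × 2π/60 = 99.27 rad/s.
a_c = ω²r = 665g ⇒ r = 665 × 10.0 / (99.27)² = 6650/9855 = 0.6748 m.

0.675 m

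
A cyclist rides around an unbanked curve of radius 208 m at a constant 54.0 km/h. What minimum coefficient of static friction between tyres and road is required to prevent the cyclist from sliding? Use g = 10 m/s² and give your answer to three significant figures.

0.108

v = 54.0/3.6 = 15.00 m/s.
Friction provides the centripetal force: μ_s m g = m v²/r, so μ_s = v²/(g r) = (15.00)²/(10.0 × 208) = 225.0/2080 = 0.1082.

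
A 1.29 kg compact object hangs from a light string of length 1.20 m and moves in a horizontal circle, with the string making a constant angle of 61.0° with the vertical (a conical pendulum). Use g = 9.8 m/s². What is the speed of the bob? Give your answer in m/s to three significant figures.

4.31 m/s

The radius of the circle is r = L sinθ = 1.20 × sin 61.0° = 1.050 m.
Horizontally T sinθ = mv²/r and vertically T cosθ = mg, so tanθ = v²/(rg).
v = √(r g tanθ) = √(1.050 × 9.8 × 1.804) = √18.56 = 4.308 m/s.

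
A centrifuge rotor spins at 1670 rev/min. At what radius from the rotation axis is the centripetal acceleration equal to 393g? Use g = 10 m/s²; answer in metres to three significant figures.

0.128 m

ω = 1670 rev/min × 2π/60 = 174.9 rad/s.
a_c = ω²r = 393g ⇒ r = 393 × 10.0 / (174.9)² = 3930/30580 = 0.1285 m.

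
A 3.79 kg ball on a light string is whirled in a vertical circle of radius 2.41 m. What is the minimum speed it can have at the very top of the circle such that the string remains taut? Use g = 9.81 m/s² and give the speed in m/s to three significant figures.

4.86 m/s

At the top, both weight mg and T point toward the centre: T + mg = mv²/r.
At minimum speed T → 0, so mg = mv_min²/r ⇒ v_min = √(g r) = √(9.81 × 2.41) = 4.862 m/s.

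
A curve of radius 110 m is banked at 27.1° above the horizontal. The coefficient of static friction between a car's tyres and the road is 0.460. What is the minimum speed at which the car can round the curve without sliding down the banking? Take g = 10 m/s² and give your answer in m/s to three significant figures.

6.79 m/s

At the minimum speed, friction acts up the slope at its limiting value f = μN. Radially (horizontal, toward centre): N sinθ − μN cosθ = mv²/r. Vertically: N cosθ + μN sinθ = mg.
Dividing: v² = r g (sinθ − μcosθ)/(cosθ + μsinθ).
sinθ − μcosθ = 0.4555 − 0.460×0.8902 = 0.04605; cosθ + μsinθ = 0.8902 + 0.460×0.4555 = 1.100.
v² = 110 × 10.0 × 0.04605/1.100 = 46.06 m²/s², so v = 6.787 m/s.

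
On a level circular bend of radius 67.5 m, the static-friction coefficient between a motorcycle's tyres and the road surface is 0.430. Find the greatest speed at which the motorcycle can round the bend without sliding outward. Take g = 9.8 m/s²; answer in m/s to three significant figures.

16.9 m/s

On a flat curve, static friction is the only horizontal force, so it must supply the full centripetal force: μ_s m g = m v²/r.
Mass cancels: v_max = √(μ_s g r) = √(0.430 × 9.8 × 67.5) = √284.4 = 16.87 m/s.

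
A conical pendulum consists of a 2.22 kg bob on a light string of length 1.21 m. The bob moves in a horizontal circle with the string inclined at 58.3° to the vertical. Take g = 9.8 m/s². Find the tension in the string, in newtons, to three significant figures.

41.4 N

Vertically the bob has no acceleration, so T cosθ = mg.
T = mg/cosθ = 2.22 × 9.8 / cos 58.3° = 21.76/0.5255 = 41.40 N.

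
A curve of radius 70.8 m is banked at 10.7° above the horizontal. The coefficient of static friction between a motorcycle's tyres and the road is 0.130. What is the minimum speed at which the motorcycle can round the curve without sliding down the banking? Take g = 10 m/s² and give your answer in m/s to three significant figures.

At the minimum speed, friction acts up the slope at its limiting value f = μN. Radially (horizontal, toward centre): N sinθ − μN cosθ = mv²/r. Vertically: N cosθ + μN sinθ = mg.
Dividing: v² = r g (sinθ − μcosθ)/(cosθ + μsinθ).
sinθ − μcosθ = 0.1857 − 0.130×0.9826 = 0.05793; cosθ + μsinθ = 0.9826 + 0.130×0.1857 = 1.007.
v² = 70.8 × 10.0 × 0.05793/1.007 = 40.74 m²/s², so v = 6.383 m/s.

6.38 m/s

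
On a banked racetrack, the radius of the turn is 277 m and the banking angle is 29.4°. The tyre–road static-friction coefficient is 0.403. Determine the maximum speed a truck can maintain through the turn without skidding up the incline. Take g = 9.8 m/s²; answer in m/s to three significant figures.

At the maximum speed, friction acts down the slope at its limiting value f = μN. Radially (horizontal, toward centre): N sinθ + μN cosθ = mv²/r. Vertically: N cosθ − μN sinθ = mg.
Dividing: v² = r g (sinθ + μcosθ)/(cosθ − μsinθ).
sinθ + μcosθ = 0.4909 + 0.403×0.8712 = 0.8420; cosθ − μsinθ = 0.8712 − 0.403×0.4909 = 0.6734.
v² = 277 × 9.8 × 0.8420/0.6734 = 3394 m²/s², so v = 58.26 m/s.

58.3 m/s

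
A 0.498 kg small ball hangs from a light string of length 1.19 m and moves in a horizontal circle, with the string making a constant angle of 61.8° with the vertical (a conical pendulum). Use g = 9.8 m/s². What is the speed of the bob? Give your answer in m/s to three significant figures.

The radius of the circle is r = L sinθ = 1.19 × sin 61.8° = 1.049 m.
Horizontally T sinθ = mv²/r and vertically T cosθ = mg, so tanθ = v²/(rg).
v = √(r g tanθ) = √(1.049 × 9.8 × 1.865) = √19.17 = 4.378 m/s.

4.38 m/s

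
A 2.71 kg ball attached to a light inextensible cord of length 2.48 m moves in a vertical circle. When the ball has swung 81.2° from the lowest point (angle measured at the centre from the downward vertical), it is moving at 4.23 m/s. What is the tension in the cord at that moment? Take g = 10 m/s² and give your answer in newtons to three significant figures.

Take the radial direction toward the centre of the circle as positive. The component of the weight along the string toward the centre is −mg cos φ (φ measured from the bottom), so Newton's second law along the string gives T − mg cos φ = m v²/r.
cos 81.2° = 0.1530, so T = m(v²/r + g cos φ) = 2.71 × ((4.23)²/2.48 + 10.0 × 0.1530) = 2.71 × (7.215 + (1.530)) = 2.71 × 8.745 = 23.70 N.

23.7 N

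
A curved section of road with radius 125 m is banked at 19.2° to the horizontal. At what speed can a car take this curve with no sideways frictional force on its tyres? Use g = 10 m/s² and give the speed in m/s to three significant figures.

20.9 m/s

On a frictionless banked curve, N sinθ = mv²/r and N cosθ = mg, so tanθ = v²/(rg).
v = √(r g tanθ) = √(125 × 10.0 × tan 19.2°) = √(125 × 10.0 × 0.3482) = √435.3 = 20.86 m/s.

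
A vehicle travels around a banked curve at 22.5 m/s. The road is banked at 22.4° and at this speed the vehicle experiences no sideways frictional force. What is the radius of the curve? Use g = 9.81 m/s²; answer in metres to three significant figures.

Frictionless banking: tanθ = v²/(rg), so r = v²/(g tanθ).
r = (22.5)²/(9.81 × tan 22.4°) = 506.2/(9.81 × 0.4122) = 506.2/4.043 = 125.2 m.

125 m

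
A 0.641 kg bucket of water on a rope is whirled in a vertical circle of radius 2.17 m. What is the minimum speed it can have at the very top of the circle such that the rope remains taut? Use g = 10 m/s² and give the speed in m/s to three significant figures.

4.66 m/s

At the top, both weight mg and T point toward the centre: T + mg = mv²/r.
At minimum speed T → 0, so mg = mv_min²/r ⇒ v_min = √(g r) = √(10.0 × 2.17) = 4.658 m/s.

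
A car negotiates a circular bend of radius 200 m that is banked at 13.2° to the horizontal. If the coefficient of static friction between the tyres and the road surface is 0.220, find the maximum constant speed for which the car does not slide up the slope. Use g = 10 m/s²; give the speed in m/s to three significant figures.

31.0 m/s

At the maximum speed, friction acts down the slope at its limiting value f = μN. Radially (horizontal, toward centre): N sinθ + μN cosθ = mv²/r. Vertically: N cosθ − μN sinθ = mg.
Dividing: v² = r g (sinθ + μcosθ)/(cosθ − μsinθ).
sinθ + μcosθ = 0.2284 + 0.220×0.9736 = 0.4425; cosθ − μsinθ = 0.9736 − 0.220×0.2284 = 0.9233.
v² = 200 × 10.0 × 0.4425/0.9233 = 958.6 m²/s², so v = 30.96 m/s.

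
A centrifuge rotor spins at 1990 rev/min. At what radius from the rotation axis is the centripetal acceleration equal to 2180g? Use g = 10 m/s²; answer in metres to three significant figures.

ω = 1990 rev/min × 2π/60 = 208.4 rad/s.
a_c = ω²r = 2180g ⇒ r = 2180 × 10.0 / (208.4)² = 21800/43430 = 0.5020 m.

0.502 m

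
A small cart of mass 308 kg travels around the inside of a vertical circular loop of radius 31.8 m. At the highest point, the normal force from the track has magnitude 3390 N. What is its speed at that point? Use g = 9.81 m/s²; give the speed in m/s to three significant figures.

At the top, N + mg = mv²/r, so v = √(r(N/m + g)) = √(31.8 × (3390/308 + 9.81)) = √(31.8 × 20.82) = √662.0 = 25.73 m/s.

25.7 m/s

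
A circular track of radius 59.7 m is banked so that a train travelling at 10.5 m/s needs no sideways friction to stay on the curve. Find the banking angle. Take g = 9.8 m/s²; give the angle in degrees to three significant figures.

10.7°

With no friction, the horizontal component of the normal force provides the centripetal force: N sinθ = mv²/r, while N cosθ = mg vertically.
Dividing: tanθ = v²/(r g) = (10.5)²/(59.7 × 9.8) = 110.2/585.1 = 0.1884.
θ = arctan(0.1884) = 10.67°.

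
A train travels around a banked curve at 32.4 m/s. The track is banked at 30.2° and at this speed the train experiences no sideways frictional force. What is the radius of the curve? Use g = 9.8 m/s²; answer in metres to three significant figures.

Frictionless banking: tanθ = v²/(rg), so r = v²/(g tanθ).
r = (32.4)²/(9.8 × tan 30.2°) = 1050/(9.8 × 0.5820) = 1050/5.704 = 184.0 m.

184 m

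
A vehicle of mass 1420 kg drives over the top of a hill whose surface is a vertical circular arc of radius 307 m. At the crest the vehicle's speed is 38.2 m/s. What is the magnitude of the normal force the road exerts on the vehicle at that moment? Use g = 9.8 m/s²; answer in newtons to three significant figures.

At the crest the centripetal acceleration points downward (toward the centre of the arc), so mg − N = mv²/r.
N = m(g − v²/r) = 1420 × (9.8 − (38.2)²/307) = 1420 × (9.8 − 4.753) = 1420 × 5.047 = 7166 N.

7170 N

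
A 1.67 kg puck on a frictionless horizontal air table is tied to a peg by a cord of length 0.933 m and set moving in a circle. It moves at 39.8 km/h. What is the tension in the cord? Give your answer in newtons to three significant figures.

v = 39.8 km/h = 39.8/3.6 = 11.06 m/s.
The tension is the only horizontal force, so it supplies the full centripetal force: T = m v²/r = 1.67 × (11.06)²/0.933 = 1.67 × 122.2/0.933 = 218.8 N.

219 N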